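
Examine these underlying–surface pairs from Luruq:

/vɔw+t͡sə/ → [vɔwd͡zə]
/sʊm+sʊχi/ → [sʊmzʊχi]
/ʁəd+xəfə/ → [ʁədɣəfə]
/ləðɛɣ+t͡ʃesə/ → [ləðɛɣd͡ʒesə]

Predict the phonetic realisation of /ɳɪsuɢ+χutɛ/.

[ɳɪsuɢʁutɛ]

The data show progressive voicing assimilation: /t͡s/ → [d͡z] after /w/; /s/ → [z] after /m/; /x/ → [ɣ] after /d/; /t͡ʃ/ → [d͡ʒ] after /ɣ/. In each pair only voicing changes, matching the preceding consonant, while place and manner stay constant.
The rule targets /χ/ (voiceless uvular fricative), which sits after the trigger /ɢ/ (voiced).
Changing only its voicing to voiced gives [ʁ] — the voiced uvular fricative.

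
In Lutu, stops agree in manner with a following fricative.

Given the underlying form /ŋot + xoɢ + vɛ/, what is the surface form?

/t/ is a voiceless alveolar stop. The following trigger /x/ is a fricative, so /t/ must become a fricative as well.
A voiceless alveolar fricative is [s], so the surface segment is [s].
The same rule applies at the second boundary: /ɢ/ → [ʁ] next to /v/.

[ŋosxoʁvɛ]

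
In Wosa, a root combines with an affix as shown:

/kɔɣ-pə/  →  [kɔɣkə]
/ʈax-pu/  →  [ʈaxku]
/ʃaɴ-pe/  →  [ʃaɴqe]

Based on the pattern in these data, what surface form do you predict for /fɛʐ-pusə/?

The data show progressive place assimilation: /p/ → [k] after /ɣ/; /p/ → [k] after /x/; /p/ → [q] after /ɴ/. In each pair only place changes, matching the preceding consonant, while manner and voice stay constant.
The rule targets /p/ (voiceless bilabial stop), which sits after the trigger /ʐ/ (retroflex).
The voiceless retroflex stop is [ʈ], so /p/ → [ʈ].

[fɛʐʈusə]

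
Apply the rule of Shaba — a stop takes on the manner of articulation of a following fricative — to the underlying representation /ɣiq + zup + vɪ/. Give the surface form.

The rule targets /q/ (voiceless uvular stop), which sits before the trigger /z/ (fricative).
The voiceless uvular fricative is [χ], so /q/ → [χ].
The same rule applies at the second boundary: /p/ → [ɸ] next to /v/.

[ɣiχzuɸvɪ]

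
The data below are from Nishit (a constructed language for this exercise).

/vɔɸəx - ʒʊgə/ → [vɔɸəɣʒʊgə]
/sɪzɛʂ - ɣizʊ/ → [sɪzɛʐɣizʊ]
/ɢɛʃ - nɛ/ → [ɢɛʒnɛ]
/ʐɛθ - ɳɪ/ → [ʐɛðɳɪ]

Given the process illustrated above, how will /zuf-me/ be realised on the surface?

The data show regressive voicing assimilation: /x/ → [ɣ] before /ʒ/; /ʂ/ → [ʐ] before /ɣ/; /ʃ/ → [ʒ] before /n/; /θ/ → [ð] before /ɳ/. In each pair only voicing changes, matching the following consonant, while place and manner stay constant.
The rule targets /f/ (voiceless labiodental fricative), which sits before the trigger /m/ (voiced).
The voiced labiodental fricative is [v], so /f/ → [v].

[zuvme]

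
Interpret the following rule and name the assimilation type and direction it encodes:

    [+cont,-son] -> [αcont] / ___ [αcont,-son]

regressive manner assimilation

The rule copies [cont] (continuancy) from the environment onto the target fricatives; since [±cont] encodes the stop/fricative manner contrast, the assimilating dimension is manner.
The conditioning segment sits to the right of the focus bar, meaning the trigger follows the segment that changes — regressive assimilation.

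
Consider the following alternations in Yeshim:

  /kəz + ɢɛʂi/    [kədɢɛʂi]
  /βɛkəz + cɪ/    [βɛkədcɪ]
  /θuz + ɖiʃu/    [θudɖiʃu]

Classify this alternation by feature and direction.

regressive manner assimilation

Underlying /z/ is realised as [d] next to /ɢ/; /ɢ/ itself does not change.
The change fricative → stop matches the manner of the following /ɢ/, identifying this as manner assimilation.
Place and voice are unchanged, so the assimilation is partial, not total.
The same holds elsewhere in the data: /z/ → [d] before /c/ (fricative → stop, matching a stop); /z/ → [d] before /ɖ/ (fricative → stop, matching a stop) — only manner changes, and always toward the following segment.
Since the segment that changes precedes the conditioning segment, the assimilation is regressive.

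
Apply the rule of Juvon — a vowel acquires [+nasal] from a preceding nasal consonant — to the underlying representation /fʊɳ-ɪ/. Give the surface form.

The vowel /ɪ/ is adjacent to the preceding nasal /ɳ/, so it acquires [+nasal] and surfaces as [ɪ̃].

[fʊɳɪ̃]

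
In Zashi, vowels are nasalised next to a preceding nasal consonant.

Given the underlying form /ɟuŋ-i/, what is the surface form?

The vowel /i/ is adjacent to the preceding nasal /ŋ/, so it acquires [+nasal] and surfaces as [ĩ].

[ɟuŋĩ]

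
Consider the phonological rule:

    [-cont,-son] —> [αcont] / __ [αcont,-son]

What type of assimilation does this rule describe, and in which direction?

The shared variable α links the value of [cont] on the target to that of the neighbouring obstruent. [cont] distinguishes stops from fricatives — a manner-of-articulation feature — so this is manner assimilation.
The conditioning segment sits to the right of the focus bar, meaning the trigger follows the segment that changes — regressive assimilation.

regressive manner assimilation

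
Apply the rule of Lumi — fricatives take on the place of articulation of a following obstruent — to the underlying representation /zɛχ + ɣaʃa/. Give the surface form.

/χ/ is a voiceless uvular fricative. The following trigger /ɣ/ is velar, so /χ/ must become velar as well.
The voiceless velar fricative is [x], so /χ/ → [x].

[zɛxɣaʃa]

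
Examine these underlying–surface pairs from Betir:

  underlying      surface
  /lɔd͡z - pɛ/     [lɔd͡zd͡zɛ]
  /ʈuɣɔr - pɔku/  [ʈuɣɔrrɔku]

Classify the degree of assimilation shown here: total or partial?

total assimilation

The segment that alternates is /p/, which surfaces as [d͡z] when adjacent to /d͡z/.
The output [d͡z] is identical to the trigger /d͡z/ — every feature (place, manner, voicing) has been copied — so this is total assimilation.
The remaining alternation confirms this: /p/ → [r] after /r/ — in each case the output is a copy of the preceding consonant.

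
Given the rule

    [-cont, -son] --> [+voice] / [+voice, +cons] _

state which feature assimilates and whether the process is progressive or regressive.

The target ([-cont, -son], stops) acquires [+voice] next to a voiced consonant ([+voice, +cons]) — it takes on the voicing of its neighbour, so the feature that spreads is voicing.
The conditioning segment sits to the left of the focus bar, meaning the trigger precedes the segment that changes — progressive assimilation.

progressive voicing assimilation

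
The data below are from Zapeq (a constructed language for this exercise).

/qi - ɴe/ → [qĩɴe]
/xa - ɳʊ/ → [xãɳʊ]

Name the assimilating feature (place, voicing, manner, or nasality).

The vowel /i/ surfaces as nasalised [ĩ] next to the following nasal /ɴ/ — it has acquired the [+nasal] feature of its neighbour.
Likewise in the remaining data: /a/ → [ã] before /ɳ/ — each time a vowel is nasalised next to a following nasal.

nasality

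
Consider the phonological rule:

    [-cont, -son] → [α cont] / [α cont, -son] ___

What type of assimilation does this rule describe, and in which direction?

The shared variable α links the value of [cont] on the target to that of the neighbouring obstruent. [cont] distinguishes stops from fricatives — a manner-of-articulation feature — so this is manner assimilation.
Since the environment is written before the underscore, the trigger precedes the target; the direction is progressive.

progressive manner assimilation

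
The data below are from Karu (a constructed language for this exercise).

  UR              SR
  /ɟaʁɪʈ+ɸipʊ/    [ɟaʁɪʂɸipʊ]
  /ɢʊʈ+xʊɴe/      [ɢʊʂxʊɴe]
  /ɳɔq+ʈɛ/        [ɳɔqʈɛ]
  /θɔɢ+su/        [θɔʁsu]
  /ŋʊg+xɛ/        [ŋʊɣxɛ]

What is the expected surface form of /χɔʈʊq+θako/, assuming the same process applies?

[χɔʈʊχθako]

The data show regressive manner assimilation: /ʈ/ → [ʂ] before /ɸ/; /ʈ/ → [ʂ] before /x/; /ɢ/ → [ʁ] before /s/; /g/ → [ɣ] before /x/. In each pair only manner changes, matching the following consonant, while place and voice stay constant.
No alternation appears in [ɳɔqʈɛ]: there the adjacent consonants already agree in manner (/q/ and /ʈ/ are both stops), so this form is consistent with the same rule.
The rule targets /q/ (voiceless uvular stop), which sits before the trigger /θ/ (fricative).
Changing only its manner to fricative gives [χ] — the voiceless uvular fricative.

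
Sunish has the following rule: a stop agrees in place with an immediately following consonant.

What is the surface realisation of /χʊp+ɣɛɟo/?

[χʊkɣɛɟo]

The rule targets /p/ (voiceless bilabial stop), which sits before the trigger /ɣ/ (velar).
The voiceless velar stop is [k], so /p/ → [k].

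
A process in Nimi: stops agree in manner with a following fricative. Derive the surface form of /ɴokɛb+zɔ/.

The rule targets /b/ (voiced bilabial stop), which sits before the trigger /z/ (fricative).
A voiced bilabial fricative is [β], so the surface segment is [β].

[ɴokɛβzɔ]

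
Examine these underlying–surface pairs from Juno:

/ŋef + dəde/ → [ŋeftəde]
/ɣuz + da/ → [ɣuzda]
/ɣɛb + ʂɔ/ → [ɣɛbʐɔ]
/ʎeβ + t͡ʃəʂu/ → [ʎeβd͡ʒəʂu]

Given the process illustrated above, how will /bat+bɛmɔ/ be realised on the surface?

The data show progressive voicing assimilation: /d/ → [t] after /f/; /ʂ/ → [ʐ] after /b/; /t͡ʃ/ → [d͡ʒ] after /β/. In each pair only voicing changes, matching the preceding consonant, while place and manner stay constant.
Nothing changes in [ɣuzda]: there the adjacent consonants already agree in voicing (/d/ and /z/ are both voiced), so this form is consistent with the same rule.
/b/ is a voiced bilabial stop. The preceding trigger /t/ is voiceless, so /b/ must become voiceless as well.
A voiceless bilabial stop is [p], so the surface segment is [p].

[batpɛmɔ]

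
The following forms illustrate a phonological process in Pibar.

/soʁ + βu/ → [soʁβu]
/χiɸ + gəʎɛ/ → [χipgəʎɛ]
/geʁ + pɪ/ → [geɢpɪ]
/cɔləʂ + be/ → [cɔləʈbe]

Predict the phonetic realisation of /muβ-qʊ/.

[mubqʊ]

The data show regressive manner assimilation: /ɸ/ → [p] before /g/; /ʁ/ → [ɢ] before /p/; /ʂ/ → [ʈ] before /b/. In each pair only manner changes, matching the following consonant, while place and voice stay constant.
No alternation appears in [soʁβu]: there the adjacent consonants already agree in manner (/ʁ/ and /β/ are both fricatives), so this form is consistent with the same rule.
/β/ is a voiced bilabial fricative. The following trigger /q/ is a stop, so /β/ must become a stop as well.
A voiced bilabial stop is [b], so the surface segment is [b].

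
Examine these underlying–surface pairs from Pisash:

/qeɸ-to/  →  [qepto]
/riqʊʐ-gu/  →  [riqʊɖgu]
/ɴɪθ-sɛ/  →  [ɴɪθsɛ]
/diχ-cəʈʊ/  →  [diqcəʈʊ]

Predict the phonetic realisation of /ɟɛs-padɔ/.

The data show regressive manner assimilation: /ɸ/ → [p] before /t/; /ʐ/ → [ɖ] before /g/; /χ/ → [q] before /c/. In each pair only manner changes, matching the following consonant, while place and voice stay constant.
No alternation appears in [ɴɪθsɛ]: there the adjacent consonants already agree in manner (/θ/ and /s/ are both fricatives), so this form is consistent with the same rule.
The rule targets /s/ (voiceless alveolar fricative), which sits before the trigger /p/ (stop).
A voiceless alveolar stop is [t], so the surface segment is [t].

[ɟɛtpadɔ]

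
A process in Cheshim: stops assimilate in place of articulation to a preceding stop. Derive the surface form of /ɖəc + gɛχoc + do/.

The rule targets /g/ (voiced velar stop), which sits after the trigger /c/ (palatal).
Changing only its place to palatal gives [ɟ] — the voiced palatal stop.
The same rule applies at the second boundary: /d/ → [ɟ] next to /c/.

[ɖəcɟɛχocɟo]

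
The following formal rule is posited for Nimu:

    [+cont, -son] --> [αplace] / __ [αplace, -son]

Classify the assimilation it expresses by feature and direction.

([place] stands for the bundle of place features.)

regressive place assimilation

The shared variable α links the value of the place features (abbreviated [place]) on the target to the same value on the neighbouring segment, so place is the feature that assimilates.
The conditioning segment sits to the right of the focus bar, meaning the trigger follows the segment that changes — regressive assimilation.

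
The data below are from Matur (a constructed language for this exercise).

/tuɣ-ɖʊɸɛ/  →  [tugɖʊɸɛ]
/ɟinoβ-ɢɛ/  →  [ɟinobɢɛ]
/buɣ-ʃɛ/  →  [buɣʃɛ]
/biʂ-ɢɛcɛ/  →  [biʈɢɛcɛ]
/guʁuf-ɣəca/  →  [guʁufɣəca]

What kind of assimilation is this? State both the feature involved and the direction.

Underlying /ɣ/ is realised as [g] next to /ɖ/; /ɖ/ itself does not change.
The change fricative → stop matches the manner of the following /ɖ/, identifying this as manner assimilation.
Place and voice are unchanged, so the assimilation is partial, not total.
The same holds elsewhere in the data: /β/ → [b] before /ɢ/ (fricative → stop, matching a stop); /ʂ/ → [ʈ] before /ɢ/ (fricative → stop, matching a stop) — only manner changes, and always toward the following segment.
No alternation appears in [buɣʃɛ], [guʁufɣəca]: there the adjacent consonants already agree in manner (/ɣ/ and /ʃ/ are both fricatives; /f/ and /ɣ/ are both fricatives), so these forms are consistent with the same rule.
The trigger is the following segment, so the direction is regressive (anticipatory).

regressive manner assimilation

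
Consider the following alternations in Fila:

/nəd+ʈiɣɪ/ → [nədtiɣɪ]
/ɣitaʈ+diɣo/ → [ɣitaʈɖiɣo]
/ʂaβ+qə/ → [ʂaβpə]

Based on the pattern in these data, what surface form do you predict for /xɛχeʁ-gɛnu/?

The data show progressive place assimilation: /ʈ/ → [t] after /d/; /d/ → [ɖ] after /ʈ/; /q/ → [p] after /β/. In each pair only place changes, matching the preceding consonant, while manner and voice stay constant.
The rule targets /g/ (voiced velar stop), which sits after the trigger /ʁ/ (uvular).
The voiced uvular stop is [ɢ], so /g/ → [ɢ].

[xɛχeʁɢɛnu]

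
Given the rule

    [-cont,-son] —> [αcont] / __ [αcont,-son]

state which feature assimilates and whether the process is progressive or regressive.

The shared variable α links the value of [cont] on the target to that of the neighbouring obstruent. [cont] distinguishes stops from fricatives — a manner-of-articulation feature — so this is manner assimilation.
The conditioning segment sits to the right of the focus bar, meaning the trigger follows the segment that changes — regressive assimilation.

regressive manner assimilation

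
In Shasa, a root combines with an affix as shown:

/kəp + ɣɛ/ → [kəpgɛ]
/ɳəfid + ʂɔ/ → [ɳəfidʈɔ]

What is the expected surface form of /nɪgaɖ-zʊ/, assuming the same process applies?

[nɪgaɖdʊ]

The data show progressive manner assimilation: /ɣ/ → [g] after /p/; /ʂ/ → [ʈ] after /d/. In each pair only manner changes, matching the preceding consonant, while place and voice stay constant.
/z/ is a voiced alveolar fricative. The preceding trigger /ɖ/ is a stop, so /z/ must become a stop as well.
The voiced alveolar stop is [d], so /z/ → [d].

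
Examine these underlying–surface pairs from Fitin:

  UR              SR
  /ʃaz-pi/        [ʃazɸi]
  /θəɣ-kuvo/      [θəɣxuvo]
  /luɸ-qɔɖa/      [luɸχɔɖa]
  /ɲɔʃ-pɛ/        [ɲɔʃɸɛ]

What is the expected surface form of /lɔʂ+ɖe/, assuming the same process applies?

[lɔʂʐe]

The data show progressive manner assimilation: /p/ → [ɸ] after /z/; /k/ → [x] after /ɣ/; /q/ → [χ] after /ɸ/; /p/ → [ɸ] after /ʃ/. In each pair only manner changes, matching the preceding consonant, while place and voice stay constant.
/ɖ/ is a voiced retroflex stop. The preceding trigger /ʂ/ is a fricative, so /ɖ/ must become a fricative as well.
Changing only its manner to fricative gives [ʐ] — the voiced retroflex fricative.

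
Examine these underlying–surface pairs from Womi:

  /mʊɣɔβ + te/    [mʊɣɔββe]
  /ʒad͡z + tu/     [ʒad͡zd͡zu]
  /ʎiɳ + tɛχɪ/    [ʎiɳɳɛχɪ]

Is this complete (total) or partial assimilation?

Comparing underlying and surface forms, /t/ → [β] is the alternation; the neighbouring /β/ is constant.
The output [β] is identical to the trigger /β/ — every feature (place, manner, voicing) has been copied — so this is total assimilation.
The other forms behave the same way: /t/ → [d͡z] after /d͡z/; /t/ → [ɳ] after /ɳ/ — in each case the output is a copy of the preceding consonant.

total assimilation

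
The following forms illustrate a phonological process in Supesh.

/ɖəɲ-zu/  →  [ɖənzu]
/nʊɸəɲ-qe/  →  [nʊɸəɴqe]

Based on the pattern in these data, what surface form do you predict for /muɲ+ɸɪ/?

[mumɸɪ]

The data show regressive place assimilation: /ɲ/ → [n] before /z/; /ɲ/ → [ɴ] before /q/. In each pair only place changes, matching the following consonant, while manner and voice stay constant.
The rule targets /ɲ/ (voiced palatal nasal), which sits before the trigger /ɸ/ (bilabial).
The voiced bilabial nasal is [m], so /ɲ/ → [m].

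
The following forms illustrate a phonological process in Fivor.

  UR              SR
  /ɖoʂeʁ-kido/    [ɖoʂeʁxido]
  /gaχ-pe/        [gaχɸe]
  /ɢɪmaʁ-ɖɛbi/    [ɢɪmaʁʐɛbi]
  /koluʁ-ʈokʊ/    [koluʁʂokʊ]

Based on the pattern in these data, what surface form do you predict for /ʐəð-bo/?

[ʐəðβo]

The data show progressive manner assimilation: /k/ → [x] after /ʁ/; /p/ → [ɸ] after /χ/; /ɖ/ → [ʐ] after /ʁ/; /ʈ/ → [ʂ] after /ʁ/. In each pair only manner changes, matching the preceding consonant, while place and voice stay constant.
/b/ is a voiced bilabial stop. The preceding trigger /ð/ is a fricative, so /b/ must become a fricative as well.
A voiced bilabial fricative is [β], so the surface segment is [β].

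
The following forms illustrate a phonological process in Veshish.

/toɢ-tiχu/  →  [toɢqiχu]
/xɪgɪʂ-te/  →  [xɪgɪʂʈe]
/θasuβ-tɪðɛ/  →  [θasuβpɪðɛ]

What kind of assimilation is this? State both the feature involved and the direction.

The segment that alternates is /t/, which surfaces as [q] when adjacent to /ɢ/.
/t/ is alveolar while /ɢ/ is uvular; the output [q] is uvular, matching the trigger — so the feature that spreads is place.
Manner and voice are unchanged, so the assimilation is partial, not total.
Checking the remaining alternations: /t/ → [ʈ] after /ʂ/ (alveolar → retroflex, matching retroflex); /t/ → [p] after /β/ (alveolar → bilabial, matching bilabial) — only place changes, and always toward the preceding segment.
The trigger is the preceding segment, so the direction is progressive (perseverative).

progressive place assimilation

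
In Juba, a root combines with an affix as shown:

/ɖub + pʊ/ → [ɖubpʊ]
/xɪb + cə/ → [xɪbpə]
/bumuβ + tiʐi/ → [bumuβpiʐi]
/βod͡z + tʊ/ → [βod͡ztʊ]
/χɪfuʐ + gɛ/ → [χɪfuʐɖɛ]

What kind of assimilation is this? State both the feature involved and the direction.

progressive place assimilation

Comparing underlying and surface forms, /c/ → [p] is the alternation; the neighbouring /b/ is constant.
The change palatal → bilabial matches the place of the preceding /b/, identifying this as place assimilation.
Manner and voice are unchanged, so the assimilation is partial, not total.
The other alternating forms pattern the same way: /t/ → [p] after /β/ (alveolar → bilabial, matching bilabial); /g/ → [ɖ] after /ʐ/ (velar → retroflex, matching retroflex) — only place changes, and always toward the preceding segment.
No alternation appears in [ɖubpʊ], [βod͡ztʊ]: there the adjacent consonants already agree in place (/p/ and /b/ are both bilabial; /t/ and /d͡z/ are both alveolar), so these forms are consistent with the same rule.
Since the segment that changes follows the conditioning segment, the assimilation is progressive.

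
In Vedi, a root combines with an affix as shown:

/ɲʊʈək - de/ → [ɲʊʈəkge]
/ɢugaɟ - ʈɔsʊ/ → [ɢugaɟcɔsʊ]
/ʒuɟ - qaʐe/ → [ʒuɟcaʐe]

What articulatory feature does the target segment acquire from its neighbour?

The segment that alternates is /d/, which surfaces as [g] when adjacent to /k/.
/d/ is alveolar while /k/ is velar; the output [g] is velar, matching the trigger — so the feature that spreads is place.
The other alternating forms pattern the same way: /ʈ/ → [c] after /ɟ/ (retroflex → palatal, matching palatal); /q/ → [c] after /ɟ/ (uvular → palatal, matching palatal) — only place changes, and always toward the preceding segment.

place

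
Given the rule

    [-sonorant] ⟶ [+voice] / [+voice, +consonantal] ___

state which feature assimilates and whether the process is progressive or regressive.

The target ([-sonorant], obstruents) acquires [+voice] next to a voiced consonant ([+voice, +consonantal]) — it takes on the voicing of its neighbour, so the feature that spreads is voicing.
The conditioning segment sits to the left of the focus bar, meaning the trigger precedes the segment that changes — progressive assimilation.

progressive voicing assimilation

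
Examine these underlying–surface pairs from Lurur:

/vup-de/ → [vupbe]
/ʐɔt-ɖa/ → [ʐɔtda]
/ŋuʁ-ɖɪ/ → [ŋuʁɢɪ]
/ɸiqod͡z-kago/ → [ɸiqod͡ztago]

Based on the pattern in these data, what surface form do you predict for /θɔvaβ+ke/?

[θɔvaβpe]

The data show progressive place assimilation: /d/ → [b] after /p/; /ɖ/ → [d] after /t/; /ɖ/ → [ɢ] after /ʁ/; /k/ → [t] after /d͡z/. In each pair only place changes, matching the preceding consonant, while manner and voice stay constant.
/k/ is a voiceless velar stop. The preceding trigger /β/ is bilabial, so /k/ must become bilabial as well.
A voiceless bilabial stop is [p], so the surface segment is [p].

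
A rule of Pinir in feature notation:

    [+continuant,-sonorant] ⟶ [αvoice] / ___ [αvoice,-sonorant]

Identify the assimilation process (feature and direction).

regressive voicing assimilation

The shared variable α links the value of [voice] on the target to the same value on the neighbouring segment, so voicing is the feature that assimilates.
The conditioning segment sits to the right of the focus bar, meaning the trigger follows the segment that changes — regressive assimilation.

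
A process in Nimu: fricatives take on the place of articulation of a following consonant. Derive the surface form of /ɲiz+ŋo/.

[ɲiɣŋo]

/z/ is a voiced alveolar fricative. The following trigger /ŋ/ is velar, so /z/ must become velar as well.
Changing only its place to velar gives [ɣ] — the voiced velar fricative.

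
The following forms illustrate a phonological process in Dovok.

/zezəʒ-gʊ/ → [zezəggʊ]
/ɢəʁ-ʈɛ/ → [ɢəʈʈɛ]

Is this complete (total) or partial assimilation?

Comparing underlying and surface forms, /ʒ/ → [g] is the alternation; the neighbouring /g/ is constant.
The output [g] is identical to the trigger /g/ — every feature (place, manner, voicing) has been copied — so this is total assimilation.
The other form behaves the same way: /ʁ/ → [ʈ] before /ʈ/ — in each case the output is a copy of the following consonant.

total assimilation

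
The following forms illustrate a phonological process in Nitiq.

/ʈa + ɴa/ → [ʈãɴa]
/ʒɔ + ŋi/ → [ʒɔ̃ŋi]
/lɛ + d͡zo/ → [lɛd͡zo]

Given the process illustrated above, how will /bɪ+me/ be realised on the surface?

The data show regressive nasality assimilation (vowel nasalisation): /a/ → [ã] before /ɴ/; /ɔ/ → [ɔ̃] before /ŋ/ — a vowel is nasalised by an immediately following nasal consonant.
No change occurs in [lɛd͡zo] because the vowel at the boundary is adjacent to an oral consonant, not a nasal (/ɛ/ next to /d͡z/).
The vowel /ɪ/ is adjacent to the following nasal /m/, so it acquires [+nasal] and surfaces as [ɪ̃].

[bɪ̃me]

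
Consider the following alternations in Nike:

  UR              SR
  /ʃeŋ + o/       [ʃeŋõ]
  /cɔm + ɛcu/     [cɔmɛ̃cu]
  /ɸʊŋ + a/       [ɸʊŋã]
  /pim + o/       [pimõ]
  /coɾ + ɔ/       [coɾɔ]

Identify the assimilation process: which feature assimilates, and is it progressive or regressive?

The vowel /o/ surfaces as nasalised [õ] next to the preceding nasal /ŋ/ — it has acquired the [+nasal] feature of its neighbour.
The other forms show the same pattern: /ɛ/ → [ɛ̃] after /m/; /a/ → [ã] after /ŋ/; /o/ → [õ] after /m/ — each time a vowel is nasalised next to a preceding nasal.
No change occurs in [coɾɔ] because the vowel at the boundary is adjacent to an oral consonant, not a nasal (/ɔ/ next to /ɾ/).
Because the conditioning nasal is to the left of the vowel that changes, the process is progressive (perseverative).

progressive nasality assimilation (vowel nasalisation)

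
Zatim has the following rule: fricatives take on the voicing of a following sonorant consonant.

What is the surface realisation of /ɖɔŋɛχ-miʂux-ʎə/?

[ɖɔŋɛʁmiʂuɣʎə]

The rule targets /χ/ (voiceless uvular fricative), which sits before the trigger /m/ (voiced).
Changing only its voicing to voiced gives [ʁ] — the voiced uvular fricative.
At the second juncture, /x/ likewise becomes [ɣ] adjacent to /ʎ/.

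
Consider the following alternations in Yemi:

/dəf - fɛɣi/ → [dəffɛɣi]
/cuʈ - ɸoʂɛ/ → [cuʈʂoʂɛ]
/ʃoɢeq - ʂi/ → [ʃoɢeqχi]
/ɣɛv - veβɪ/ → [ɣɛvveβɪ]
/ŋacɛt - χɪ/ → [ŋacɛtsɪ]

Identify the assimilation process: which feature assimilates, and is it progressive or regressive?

progressive place assimilation

Underlying /ɸ/ is realised as [ʂ] next to /ʈ/; /ʈ/ itself does not change.
The change bilabial → retroflex matches the place of the preceding /ʈ/, identifying this as place assimilation.
Manner and voice are unchanged, so the assimilation is partial, not total.
The other alternating forms pattern the same way: /ʂ/ → [χ] after /q/ (retroflex → uvular, matching uvular); /χ/ → [s] after /t/ (uvular → alveolar, matching alveolar) — only place changes, and always toward the preceding segment.
Nothing changes in [dəffɛɣi], [ɣɛvveβɪ]: there the adjacent consonants already agree in place (/f/ and /f/ are both labiodental; /v/ and /v/ are both labiodental), so these forms are consistent with the same rule.
The trigger is the preceding segment, so the direction is progressive (perseverative).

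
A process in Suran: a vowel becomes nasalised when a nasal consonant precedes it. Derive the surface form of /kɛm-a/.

The vowel /a/ is adjacent to the preceding nasal /m/, so it acquires [+nasal] and surfaces as [ã].

[kɛmã]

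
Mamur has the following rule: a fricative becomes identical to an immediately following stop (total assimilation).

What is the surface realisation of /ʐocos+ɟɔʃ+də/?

[ʐocoɟɟɔddə]

/s/ is the segment targeted by the rule; it sits immediately before /ɟ/, so it assimilates completely and surfaces as [ɟ].
At the second juncture, /ʃ/ likewise becomes [d] adjacent to /d/.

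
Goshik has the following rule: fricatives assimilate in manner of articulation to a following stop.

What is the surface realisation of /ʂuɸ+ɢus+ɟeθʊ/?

/ɸ/ is a voiceless bilabial fricative. The following trigger /ɢ/ is a stop, so /ɸ/ must become a stop as well.
Changing only its manner to stop gives [p] — the voiceless bilabial stop.
At the second juncture, /s/ likewise becomes [t] adjacent to /ɟ/.

[ʂupɢutɟeθʊ]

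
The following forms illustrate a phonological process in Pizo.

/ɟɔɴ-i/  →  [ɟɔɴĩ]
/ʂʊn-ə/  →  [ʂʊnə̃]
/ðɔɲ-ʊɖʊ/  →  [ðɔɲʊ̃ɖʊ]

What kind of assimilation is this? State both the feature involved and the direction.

The vowel /i/ surfaces as nasalised [ĩ] next to the preceding nasal /ɴ/ — it has acquired the [+nasal] feature of its neighbour.
Likewise in the remaining data: /ə/ → [ə̃] after /n/; /ʊ/ → [ʊ̃] after /ɲ/ — each time a vowel is nasalised next to a preceding nasal.
Because the conditioning nasal is to the left of the vowel that changes, the process is progressive (perseverative).

progressive nasality assimilation (vowel nasalisation)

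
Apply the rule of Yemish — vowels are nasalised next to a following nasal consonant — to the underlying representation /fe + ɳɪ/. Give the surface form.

The vowel /e/ is adjacent to the following nasal /ɳ/, so it acquires [+nasal] and surfaces as [ẽ].

[fẽɳɪ]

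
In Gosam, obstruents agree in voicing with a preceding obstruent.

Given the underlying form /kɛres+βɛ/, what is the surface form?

[kɛresɸɛ]

/β/ is a voiced bilabial fricative. The preceding trigger /s/ is voiceless, so /β/ must become voiceless as well.
The voiceless bilabial fricative is [ɸ], so /β/ → [ɸ].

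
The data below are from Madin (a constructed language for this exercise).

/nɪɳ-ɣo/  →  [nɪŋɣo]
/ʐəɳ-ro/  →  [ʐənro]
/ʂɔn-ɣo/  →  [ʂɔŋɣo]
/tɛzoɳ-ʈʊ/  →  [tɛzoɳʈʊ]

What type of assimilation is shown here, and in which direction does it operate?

Comparing underlying and surface forms, /ɳ/ → [ŋ] is the alternation; the neighbouring /ɣ/ is constant.
/ɳ/ is retroflex while /ɣ/ is velar; the output [ŋ] is velar, matching the trigger — so the feature that spreads is place.
Manner and voice are unchanged, so the assimilation is partial, not total.
The same holds elsewhere in the data: /ɳ/ → [n] before /r/ (retroflex → alveolar, matching alveolar); /n/ → [ŋ] before /ɣ/ (alveolar → velar, matching velar) — only place changes, and always toward the following segment.
Nothing changes in [tɛzoɳʈʊ]: there the adjacent consonants already agree in place (/ɳ/ and /ʈ/ are both retroflex), so this form is consistent with the same rule.
Since the segment that changes precedes the conditioning segment, the assimilation is regressive.

regressive place assimilation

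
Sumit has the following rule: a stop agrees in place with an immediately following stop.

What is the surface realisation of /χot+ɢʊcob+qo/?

[χoqɢʊcoɢqo]

/t/ is a voiceless alveolar stop. The following trigger /ɢ/ is uvular, so /t/ must become uvular as well.
Changing only its place to uvular gives [q] — the voiceless uvular stop.
The same rule applies at the second boundary: /b/ → [ɢ] next to /q/.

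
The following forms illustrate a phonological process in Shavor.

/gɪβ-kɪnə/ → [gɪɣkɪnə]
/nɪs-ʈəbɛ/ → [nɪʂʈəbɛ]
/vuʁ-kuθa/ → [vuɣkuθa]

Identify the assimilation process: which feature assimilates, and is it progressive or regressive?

Comparing underlying and surface forms, /β/ → [ɣ] is the alternation; the neighbouring /k/ is constant.
/β/ is bilabial while /k/ is velar; the output [ɣ] is velar, matching the trigger — so the feature that spreads is place.
Manner and voice are unchanged, so the assimilation is partial, not total.
The other alternating forms pattern the same way: /s/ → [ʂ] before /ʈ/ (alveolar → retroflex, matching retroflex); /ʁ/ → [ɣ] before /k/ (uvular → velar, matching velar) — only place changes, and always toward the following segment.
Since the segment that changes precedes the conditioning segment, the assimilation is regressive.

regressive place assimilation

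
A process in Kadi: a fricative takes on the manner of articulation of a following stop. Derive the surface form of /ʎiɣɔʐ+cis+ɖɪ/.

/ʐ/ is a voiced retroflex fricative. The following trigger /c/ is a stop, so /ʐ/ must become a stop as well.
Changing only its manner to stop gives [ɖ] — the voiced retroflex stop.
At the second juncture, /s/ likewise becomes [t] adjacent to /ɖ/.

[ʎiɣɔɖcitɖɪ]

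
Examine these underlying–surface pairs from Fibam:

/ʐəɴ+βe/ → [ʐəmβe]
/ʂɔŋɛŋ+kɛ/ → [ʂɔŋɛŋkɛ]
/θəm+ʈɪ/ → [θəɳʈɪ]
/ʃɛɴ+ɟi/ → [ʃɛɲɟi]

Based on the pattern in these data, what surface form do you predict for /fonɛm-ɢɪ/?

[fonɛɴɢɪ]

The data show regressive place assimilation: /ɴ/ → [m] before /β/; /m/ → [ɳ] before /ʈ/; /ɴ/ → [ɲ] before /ɟ/. In each pair only place changes, matching the following consonant, while manner and voice stay constant.
Nothing changes in [ʂɔŋɛŋkɛ]: there the adjacent consonants already agree in place (/ŋ/ and /k/ are both velar), so this form is consistent with the same rule.
The rule targets /m/ (voiced bilabial nasal), which sits before the trigger /ɢ/ (uvular).
A voiced uvular nasal is [ɴ], so the surface segment is [ɴ].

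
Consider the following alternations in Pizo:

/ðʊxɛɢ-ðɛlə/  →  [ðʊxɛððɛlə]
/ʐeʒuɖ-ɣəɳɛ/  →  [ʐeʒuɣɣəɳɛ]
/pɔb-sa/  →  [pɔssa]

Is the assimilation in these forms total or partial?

Underlying /ɢ/ is realised as [ð] next to /ð/; /ð/ itself does not change.
The output [ð] is identical to the trigger /ð/ — every feature (place, manner, voicing) has been copied — so this is total assimilation.
The other forms behave the same way: /ɖ/ → [ɣ] before /ɣ/; /b/ → [s] before /s/ — in each case the output is a copy of the following consonant.

total assimilation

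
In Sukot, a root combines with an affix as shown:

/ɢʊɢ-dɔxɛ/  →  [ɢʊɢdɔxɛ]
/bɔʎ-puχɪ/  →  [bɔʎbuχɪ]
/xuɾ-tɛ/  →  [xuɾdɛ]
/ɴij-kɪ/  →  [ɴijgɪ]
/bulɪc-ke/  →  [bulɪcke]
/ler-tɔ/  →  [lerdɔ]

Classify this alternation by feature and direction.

Underlying /p/ is realised as [b] next to /ʎ/; /ʎ/ itself does not change.
/p/ is voiceless while /ʎ/ is voiced; the output [b] is voiced, matching the trigger — so the feature that spreads is voicing.
Place and manner are unchanged, so the assimilation is partial, not total.
Checking the remaining alternations: /t/ → [d] after /ɾ/ (voiceless → voiced, matching voiced); /k/ → [g] after /j/ (voiceless → voiced, matching voiced); /t/ → [d] after /r/ (voiceless → voiced, matching voiced) — only voicing changes, and always toward the preceding segment.
Nothing changes in [ɢʊɢdɔxɛ], [bulɪcke]: there the adjacent consonants already agree in voicing (/d/ and /ɢ/ are both voiced; /k/ and /c/ are both voiceless), so these forms are consistent with the same rule.
The trigger is the preceding segment, so the direction is progressive (perseverative).

progressive voicing assimilation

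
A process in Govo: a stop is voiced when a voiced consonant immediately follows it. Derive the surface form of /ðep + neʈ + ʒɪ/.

/p/ is a voiceless bilabial stop. The following trigger /n/ is voiced, so /p/ must become voiced as well.
The voiced bilabial stop is [b], so /p/ → [b].
The same rule applies at the second boundary: /ʈ/ → [ɖ] next to /ʒ/.

[ðebneɖʒɪ]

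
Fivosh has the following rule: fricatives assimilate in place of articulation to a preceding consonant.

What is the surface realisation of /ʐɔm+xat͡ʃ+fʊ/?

[ʐɔmɸat͡ʃʃʊ]

The rule targets /x/ (voiceless velar fricative), which sits after the trigger /m/ (bilabial).
A voiceless bilabial fricative is [ɸ], so the surface segment is [ɸ].
At the second juncture, /f/ likewise becomes [ʃ] adjacent to /t͡ʃ/.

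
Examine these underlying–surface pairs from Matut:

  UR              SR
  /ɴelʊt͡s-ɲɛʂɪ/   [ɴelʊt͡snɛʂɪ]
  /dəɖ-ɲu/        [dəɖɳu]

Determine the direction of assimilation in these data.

progressive

Comparing underlying and surface forms, /ɲ/ → [n] is the alternation; the neighbouring /t͡s/ is constant.
/ɲ/ is palatal while /t͡s/ is alveolar; the output [n] is alveolar, matching the trigger — so the feature that spreads is place.
Checking the remaining alternation: /ɲ/ → [ɳ] after /ɖ/ (palatal → retroflex, matching retroflex) — only place changes, and always toward the preceding segment.
The trigger is the preceding segment, so the direction is progressive (perseverative).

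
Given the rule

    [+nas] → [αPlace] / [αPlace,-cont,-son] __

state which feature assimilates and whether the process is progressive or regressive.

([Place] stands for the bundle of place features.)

progressive place assimilation

The rule copies the place features (abbreviated [Place]) from the environment onto the target, so the assimilating feature is place.
Since the environment is written before the underscore, the trigger precedes the target; the direction is progressive.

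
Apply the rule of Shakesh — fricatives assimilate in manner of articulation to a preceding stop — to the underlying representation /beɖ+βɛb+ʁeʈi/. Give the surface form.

[beɖbɛbɢeʈi]

/β/ is a voiced bilabial fricative. The preceding trigger /ɖ/ is a stop, so /β/ must become a stop as well.
The voiced bilabial stop is [b], so /β/ → [b].
The same rule applies at the second boundary: /ʁ/ → [ɢ] next to /b/.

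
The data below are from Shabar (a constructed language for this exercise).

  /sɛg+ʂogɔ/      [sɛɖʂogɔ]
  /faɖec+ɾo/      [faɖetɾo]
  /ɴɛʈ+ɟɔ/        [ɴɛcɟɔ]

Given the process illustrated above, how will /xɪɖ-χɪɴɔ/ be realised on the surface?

[xɪɢχɪɴɔ]

The data show regressive place assimilation: /g/ → [ɖ] before /ʂ/; /c/ → [t] before /ɾ/; /ʈ/ → [c] before /ɟ/. In each pair only place changes, matching the following consonant, while manner and voice stay constant.
/ɖ/ is a voiced retroflex stop. The following trigger /χ/ is uvular, so /ɖ/ must become uvular as well.
A voiced uvular stop is [ɢ], so the surface segment is [ɢ].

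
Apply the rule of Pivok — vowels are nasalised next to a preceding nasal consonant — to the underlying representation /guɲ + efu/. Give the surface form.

[guɲẽfu]

/e/ sits next to the nasal /ɲ/ and is therefore nasalised to [ẽ].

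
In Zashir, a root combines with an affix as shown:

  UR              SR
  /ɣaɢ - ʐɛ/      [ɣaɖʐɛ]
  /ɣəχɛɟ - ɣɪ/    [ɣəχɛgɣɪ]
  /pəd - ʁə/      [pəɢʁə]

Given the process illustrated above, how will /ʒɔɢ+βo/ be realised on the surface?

The data show regressive place assimilation: /ɢ/ → [ɖ] before /ʐ/; /ɟ/ → [g] before /ɣ/; /d/ → [ɢ] before /ʁ/. In each pair only place changes, matching the following consonant, while manner and voice stay constant.
/ɢ/ is a voiced uvular stop. The following trigger /β/ is bilabial, so /ɢ/ must become bilabial as well.
The voiced bilabial stop is [b], so /ɢ/ → [b].

[ʒɔbβo]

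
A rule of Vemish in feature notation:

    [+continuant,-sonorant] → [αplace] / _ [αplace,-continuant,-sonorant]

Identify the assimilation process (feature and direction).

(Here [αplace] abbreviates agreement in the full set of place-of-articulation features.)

The shared variable α links the value of the place features (abbreviated [place]) on the target to the same value on the neighbouring segment, so place is the feature that assimilates.
The conditioning segment sits to the right of the focus bar, meaning the trigger follows the segment that changes — regressive assimilation.

regressive place assimilation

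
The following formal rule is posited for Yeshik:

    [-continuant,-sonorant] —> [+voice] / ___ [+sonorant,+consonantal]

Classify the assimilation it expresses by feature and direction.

The structural change is [+voice], and the conditioning segment [+sonorant,+consonantal] (a sonorant consonant) is itself voiced, so the target comes to share the voicing of its neighbour — voicing assimilation.
Since the environment is written after the underscore, the trigger follows the target; the direction is regressive.

regressive voicing assimilation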